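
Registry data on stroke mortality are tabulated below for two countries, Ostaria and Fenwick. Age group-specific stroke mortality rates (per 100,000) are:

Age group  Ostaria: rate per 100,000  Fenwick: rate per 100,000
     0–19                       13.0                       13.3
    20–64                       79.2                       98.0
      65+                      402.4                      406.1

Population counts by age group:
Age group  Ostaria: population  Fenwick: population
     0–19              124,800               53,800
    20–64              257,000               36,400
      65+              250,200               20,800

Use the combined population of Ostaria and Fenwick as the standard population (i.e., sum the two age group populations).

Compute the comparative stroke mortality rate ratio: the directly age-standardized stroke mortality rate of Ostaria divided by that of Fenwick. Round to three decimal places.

Combined standard total = 743,000; weights = 0.2404, 0.3949, 0.3647.
Ostaria: 0.2404×13.0 + 0.3949×79.2 + 0.3647×402.4 = 181.1702 per 100,000.
Fenwick: 0.2404×13.3 + 0.3949×98.0 + 0.3647×406.1 = 190.0157 per 100,000.
Ratio = 181.1702 ÷ 190.0157 = 0.95345.

0.953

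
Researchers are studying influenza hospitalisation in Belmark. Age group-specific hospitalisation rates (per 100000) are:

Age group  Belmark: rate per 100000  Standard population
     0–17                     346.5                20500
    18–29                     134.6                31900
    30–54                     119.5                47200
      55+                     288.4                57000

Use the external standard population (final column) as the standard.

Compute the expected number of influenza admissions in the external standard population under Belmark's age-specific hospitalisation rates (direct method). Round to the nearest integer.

Expected influenza admissions = Σ (standard pop × age-specific rate ÷ 100000)
= 20500×346.5/100000 + 31900×134.6/100000 + 47200×119.5/100000 + 57000×288.4/100000
= 71.03 + 42.94 + 56.40 + 164.39 = 334.76.

335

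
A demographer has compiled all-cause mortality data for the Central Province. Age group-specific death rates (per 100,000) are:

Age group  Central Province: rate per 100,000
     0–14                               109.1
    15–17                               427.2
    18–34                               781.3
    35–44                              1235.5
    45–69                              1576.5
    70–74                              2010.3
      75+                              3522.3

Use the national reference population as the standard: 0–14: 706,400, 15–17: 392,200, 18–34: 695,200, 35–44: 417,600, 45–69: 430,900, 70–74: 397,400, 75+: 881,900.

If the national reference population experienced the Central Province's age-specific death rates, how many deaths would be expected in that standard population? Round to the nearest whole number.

58882

Expected deaths = Σ (standard pop × age-specific rate ÷ 100,000)
= 706,400×109.1/100,000 + 392,200×427.2/100,000 + 695,200×781.3/100,000 + 417,600×1235.5/100,000 + 430,900×1576.5/100,000 + 397,400×2010.3/100,000 + 881,900×3522.3/100,000
= 770.68 + 1675.48 + 5431.60 + 5159.45 + 6793.14 + 7988.93 + 31063.16 = 58882.44.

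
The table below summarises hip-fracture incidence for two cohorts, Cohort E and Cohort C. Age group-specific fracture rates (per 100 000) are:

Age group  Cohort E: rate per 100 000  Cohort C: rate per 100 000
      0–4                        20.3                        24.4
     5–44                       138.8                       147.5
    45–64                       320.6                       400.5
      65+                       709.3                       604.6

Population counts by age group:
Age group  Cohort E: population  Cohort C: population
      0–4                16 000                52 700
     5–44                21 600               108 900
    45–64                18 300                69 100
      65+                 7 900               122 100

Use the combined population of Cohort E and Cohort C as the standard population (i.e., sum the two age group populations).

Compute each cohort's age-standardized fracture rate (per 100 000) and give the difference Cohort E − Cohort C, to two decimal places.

Combined standard total = 416 600; weights = 0.1649, 0.3133, 0.2098, 0.3120.
Cohort E: 0.1649×20.3 + 0.3133×138.8 + 0.2098×320.6 + 0.3120×709.3 = 335.4235 per 100 000.
Cohort C: 0.1649×24.4 + 0.3133×147.5 + 0.2098×400.5 + 0.3120×604.6 = 322.9158 per 100 000.
Difference = 335.4235 − 322.9158 = 12.5077.

12.51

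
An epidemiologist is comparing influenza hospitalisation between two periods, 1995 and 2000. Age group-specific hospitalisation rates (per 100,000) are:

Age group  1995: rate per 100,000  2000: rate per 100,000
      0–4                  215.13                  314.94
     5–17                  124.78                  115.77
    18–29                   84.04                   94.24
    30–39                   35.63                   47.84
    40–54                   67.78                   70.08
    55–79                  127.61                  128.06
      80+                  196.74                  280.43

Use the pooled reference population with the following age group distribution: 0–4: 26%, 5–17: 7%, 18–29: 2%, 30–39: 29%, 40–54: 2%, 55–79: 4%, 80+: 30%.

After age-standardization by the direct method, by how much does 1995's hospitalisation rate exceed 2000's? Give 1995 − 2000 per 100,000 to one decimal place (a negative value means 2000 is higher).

-54.2

Standard weights: 0.26, 0.07, 0.02, 0.29, 0.02, 0.04, 0.30.
1995: 0.2600×215.13 + 0.0700×124.78 + 0.0200×84.04 + 0.2900×35.63 + 0.0200×67.78 + 0.0400×127.61 + 0.3000×196.74 = 142.1639 per 100,000.
2000: 0.2600×314.94 + 0.0700×115.77 + 0.0200×94.24 + 0.2900×47.84 + 0.0200×70.08 + 0.0400×128.06 + 0.3000×280.43 = 196.3997 per 100,000.
Difference = 142.1639 − 196.3997 = -54.2358.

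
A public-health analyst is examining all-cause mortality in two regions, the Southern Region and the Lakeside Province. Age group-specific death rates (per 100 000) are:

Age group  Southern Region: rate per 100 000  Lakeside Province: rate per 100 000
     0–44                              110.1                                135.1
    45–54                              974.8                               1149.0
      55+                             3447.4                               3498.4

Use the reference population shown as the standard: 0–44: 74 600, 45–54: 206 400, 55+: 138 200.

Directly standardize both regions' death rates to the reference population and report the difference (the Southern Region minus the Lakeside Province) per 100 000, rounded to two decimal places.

-107.03

Standard total = 419 200; weights = 0.1780, 0.4924, 0.3297.
The Southern Region: 0.1780×110.1 + 0.4924×974.8 + 0.3297×3447.4 = 1636.0755 per 100 000.
The Lakeside Province: 0.1780×135.1 + 0.4924×1149.0 + 0.3297×3498.4 = 1743.1082 per 100 000.
Difference = 1636.0755 − 1743.1082 = -107.0326.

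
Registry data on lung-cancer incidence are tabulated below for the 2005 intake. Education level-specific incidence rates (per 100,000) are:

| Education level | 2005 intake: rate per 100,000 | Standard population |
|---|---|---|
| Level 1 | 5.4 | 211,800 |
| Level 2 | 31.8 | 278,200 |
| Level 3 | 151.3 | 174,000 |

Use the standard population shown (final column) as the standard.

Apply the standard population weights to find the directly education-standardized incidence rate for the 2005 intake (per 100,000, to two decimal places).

54.69

Standard total = 664,000; weights = 0.3190, 0.4190, 0.2620.
Standardized rate: 0.3190×5.4 + 0.4190×31.8 + 0.2620×151.3 = 54.6938 per 100,000.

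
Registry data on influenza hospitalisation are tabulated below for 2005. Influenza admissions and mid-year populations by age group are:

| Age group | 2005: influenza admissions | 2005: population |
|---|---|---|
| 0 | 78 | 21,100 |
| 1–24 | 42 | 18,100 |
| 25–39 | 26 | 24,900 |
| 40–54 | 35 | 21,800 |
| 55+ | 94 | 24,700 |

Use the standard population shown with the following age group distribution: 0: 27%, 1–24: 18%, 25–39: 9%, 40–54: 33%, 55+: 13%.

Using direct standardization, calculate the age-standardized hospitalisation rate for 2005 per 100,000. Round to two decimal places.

Age-specific rates per 100,000 for 2005: 369.67, 232.04, 104.42, 160.55, 380.57.
Standard weights: 0.27, 0.18, 0.09, 0.33, 0.13.
Standardized rate: 0.2700×369.67 + 0.1800×232.04 + 0.0900×104.42 + 0.3300×160.55 + 0.1300×380.57 = 253.4313 per 100,000.

253.43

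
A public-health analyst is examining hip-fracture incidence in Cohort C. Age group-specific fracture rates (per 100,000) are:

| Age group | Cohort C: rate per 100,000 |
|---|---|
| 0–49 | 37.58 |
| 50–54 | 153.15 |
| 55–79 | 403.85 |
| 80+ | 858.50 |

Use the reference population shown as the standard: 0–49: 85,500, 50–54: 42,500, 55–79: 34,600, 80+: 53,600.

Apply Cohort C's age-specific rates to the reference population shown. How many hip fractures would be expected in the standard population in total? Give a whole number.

697

Expected hip fractures = Σ (standard pop × age-specific rate ÷ 100,000)
= 85,500×37.58/100,000 + 42,500×153.15/100,000 + 34,600×403.85/100,000 + 53,600×858.50/100,000
= 32.13 + 65.09 + 139.73 + 460.16 = 697.11.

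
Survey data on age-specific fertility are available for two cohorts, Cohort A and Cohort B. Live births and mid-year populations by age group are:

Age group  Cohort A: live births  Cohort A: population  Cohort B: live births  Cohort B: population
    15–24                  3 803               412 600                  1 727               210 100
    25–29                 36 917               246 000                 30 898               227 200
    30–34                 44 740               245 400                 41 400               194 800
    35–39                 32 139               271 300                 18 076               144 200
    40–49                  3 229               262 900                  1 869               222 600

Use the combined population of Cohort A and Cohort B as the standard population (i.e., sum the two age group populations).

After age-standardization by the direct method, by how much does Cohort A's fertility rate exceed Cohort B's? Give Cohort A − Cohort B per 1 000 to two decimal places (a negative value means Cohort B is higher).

-2.87

Age-specific rates per 1 000 for Cohort A: 9.217, 150.069, 182.315, 118.463, 12.282.
For Cohort B: 8.220, 135.995, 212.526, 125.354, 8.396.
Combined standard total = 2 437 100; weights = 0.2555, 0.1942, 0.1806, 0.1705, 0.1992.
Cohort A: 0.2555×9.217 + 0.1942×150.069 + 0.1806×182.315 + 0.1705×118.463 + 0.1992×12.282 = 87.0672 per 1 000.
Cohort B: 0.2555×8.220 + 0.1942×135.995 + 0.1806×212.526 + 0.1705×125.354 + 0.1992×8.396 = 89.9372 per 1 000.
Difference = 87.0672 − 89.9372 = -2.8700.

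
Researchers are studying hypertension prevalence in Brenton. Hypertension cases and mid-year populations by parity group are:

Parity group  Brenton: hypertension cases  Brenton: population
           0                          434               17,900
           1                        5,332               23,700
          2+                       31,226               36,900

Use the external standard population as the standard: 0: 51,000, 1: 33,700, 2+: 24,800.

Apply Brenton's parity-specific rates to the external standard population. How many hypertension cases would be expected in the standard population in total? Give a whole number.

Parity-specific rates per 1,000 for Brenton: 24.246, 224.979, 846.233.
Expected hypertension cases = Σ (standard pop × parity-specific rate ÷ 1,000)
= 51,000×24.246/1,000 + 33,700×224.979/1,000 + 24,800×846.233/1,000
= 1236.54 + 7581.79 + 20986.58 = 29804.91.

29805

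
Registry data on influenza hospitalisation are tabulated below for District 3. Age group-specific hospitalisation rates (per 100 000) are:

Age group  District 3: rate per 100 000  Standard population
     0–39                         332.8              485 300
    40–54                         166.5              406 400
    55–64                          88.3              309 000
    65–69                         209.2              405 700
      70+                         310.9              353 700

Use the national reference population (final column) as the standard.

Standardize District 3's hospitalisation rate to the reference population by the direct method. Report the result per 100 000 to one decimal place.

Standard total = 1 960 100; weights = 0.2476, 0.2073, 0.1576, 0.2070, 0.1804.
Standardized rate: 0.2476×332.8 + 0.2073×166.5 + 0.1576×88.3 + 0.2070×209.2 + 0.1804×310.9 = 230.2413 per 100 000.

230.2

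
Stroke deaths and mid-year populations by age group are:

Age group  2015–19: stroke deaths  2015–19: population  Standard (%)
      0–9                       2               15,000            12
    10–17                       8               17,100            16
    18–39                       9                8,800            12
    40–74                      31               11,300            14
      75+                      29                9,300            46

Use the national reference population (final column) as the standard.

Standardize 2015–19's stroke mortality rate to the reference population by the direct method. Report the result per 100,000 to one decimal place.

Age-specific rates per 100,000 for 2015–19: 13.33, 46.78, 102.27, 274.34, 311.83.
Standard weights: 0.12, 0.16, 0.12, 0.14, 0.46.
Standardized rate: 0.1200×13.33 + 0.1600×46.78 + 0.1200×102.27 + 0.1400×274.34 + 0.4600×311.83 = 203.2060 per 100,000.

203.2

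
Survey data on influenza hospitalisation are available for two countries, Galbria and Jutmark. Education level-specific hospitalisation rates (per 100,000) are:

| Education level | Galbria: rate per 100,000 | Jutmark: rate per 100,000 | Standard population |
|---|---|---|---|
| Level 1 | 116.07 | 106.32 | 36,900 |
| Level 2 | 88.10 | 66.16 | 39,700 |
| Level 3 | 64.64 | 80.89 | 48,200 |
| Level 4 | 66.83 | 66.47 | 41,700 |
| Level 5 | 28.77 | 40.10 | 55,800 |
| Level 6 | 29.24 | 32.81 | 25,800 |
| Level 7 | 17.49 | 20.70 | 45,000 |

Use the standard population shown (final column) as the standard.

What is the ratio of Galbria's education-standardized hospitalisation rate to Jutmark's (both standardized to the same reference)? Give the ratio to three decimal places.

0.976

Standard total = 293,100; weights = 0.1259, 0.1354, 0.1644, 0.1423, 0.1904, 0.0880, 0.1535.
Galbria: 0.1259×116.07 + 0.1354×88.10 + 0.1644×64.64 + 0.1423×66.83 + 0.1904×28.77 + 0.0880×29.24 + 0.1535×17.49 = 57.4201 per 100,000.
Jutmark: 0.1259×106.32 + 0.1354×66.16 + 0.1644×80.89 + 0.1423×66.47 + 0.1904×40.10 + 0.0880×32.81 + 0.1535×20.70 = 58.8060 per 100,000.
Ratio = 57.4201 ÷ 58.8060 = 0.97643.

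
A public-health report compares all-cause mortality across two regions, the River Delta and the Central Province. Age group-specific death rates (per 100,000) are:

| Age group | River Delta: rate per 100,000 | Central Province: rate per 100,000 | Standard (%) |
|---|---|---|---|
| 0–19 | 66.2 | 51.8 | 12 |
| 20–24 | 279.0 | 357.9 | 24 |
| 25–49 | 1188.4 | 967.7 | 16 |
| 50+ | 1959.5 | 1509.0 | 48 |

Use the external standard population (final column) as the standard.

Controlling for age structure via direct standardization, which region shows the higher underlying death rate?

Standard weights: 0.12, 0.24, 0.16, 0.48.
The River Delta: 0.1200×66.2 + 0.2400×279.0 + 0.1600×1188.4 + 0.4800×1959.5 = 1205.6080 per 100,000.
The Central Province: 0.1200×51.8 + 0.2400×357.9 + 0.1600×967.7 + 0.4800×1509.0 = 971.2640 per 100,000.

River Delta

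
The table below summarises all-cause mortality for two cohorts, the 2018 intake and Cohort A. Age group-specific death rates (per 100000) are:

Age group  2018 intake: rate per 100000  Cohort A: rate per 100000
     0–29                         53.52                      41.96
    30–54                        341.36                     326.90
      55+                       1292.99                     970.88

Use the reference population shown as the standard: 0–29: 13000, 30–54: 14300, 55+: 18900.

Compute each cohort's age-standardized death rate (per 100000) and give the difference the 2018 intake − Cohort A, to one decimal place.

139.5

Standard total = 46200; weights = 0.2814, 0.3095, 0.4091.
The 2018 intake: 0.2814×53.52 + 0.3095×341.36 + 0.4091×1292.99 = 649.6692 per 100000.
Cohort A: 0.2814×41.96 + 0.3095×326.90 + 0.4091×970.88 = 510.1684 per 100000.
Difference = 649.6692 − 510.1684 = 139.5008.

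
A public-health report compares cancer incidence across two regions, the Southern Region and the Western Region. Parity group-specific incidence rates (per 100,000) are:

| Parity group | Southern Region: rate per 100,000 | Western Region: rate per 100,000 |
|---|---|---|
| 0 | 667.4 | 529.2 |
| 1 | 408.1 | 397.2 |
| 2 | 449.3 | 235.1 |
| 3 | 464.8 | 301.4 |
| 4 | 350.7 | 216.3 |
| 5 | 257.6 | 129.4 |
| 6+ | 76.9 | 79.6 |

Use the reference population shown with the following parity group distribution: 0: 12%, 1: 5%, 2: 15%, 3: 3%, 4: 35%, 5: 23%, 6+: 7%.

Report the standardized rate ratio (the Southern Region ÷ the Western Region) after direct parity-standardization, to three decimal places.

Standard weights: 0.12, 0.05, 0.15, 0.03, 0.35, 0.23, 0.07.
The Southern Region: 0.1200×667.4 + 0.0500×408.1 + 0.1500×449.3 + 0.0300×464.8 + 0.3500×350.7 + 0.2300×257.6 + 0.0700×76.9 = 369.2080 per 100,000.
The Western Region: 0.1200×529.2 + 0.0500×397.2 + 0.1500×235.1 + 0.0300×301.4 + 0.3500×216.3 + 0.2300×129.4 + 0.0700×79.6 = 238.7100 per 100,000.
Ratio = 369.2080 ÷ 238.7100 = 1.54668.

1.547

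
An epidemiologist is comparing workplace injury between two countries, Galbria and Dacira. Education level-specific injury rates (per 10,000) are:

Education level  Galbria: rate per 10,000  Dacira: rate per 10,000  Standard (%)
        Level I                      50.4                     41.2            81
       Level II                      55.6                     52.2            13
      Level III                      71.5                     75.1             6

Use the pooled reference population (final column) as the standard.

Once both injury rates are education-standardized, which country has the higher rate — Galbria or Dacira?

Standard weights: 0.81, 0.13, 0.06.
Galbria: 0.8100×50.4 + 0.1300×55.6 + 0.0600×71.5 = 52.3420 per 10,000.
Dacira: 0.8100×41.2 + 0.1300×52.2 + 0.0600×75.1 = 44.6640 per 10,000.

Galbria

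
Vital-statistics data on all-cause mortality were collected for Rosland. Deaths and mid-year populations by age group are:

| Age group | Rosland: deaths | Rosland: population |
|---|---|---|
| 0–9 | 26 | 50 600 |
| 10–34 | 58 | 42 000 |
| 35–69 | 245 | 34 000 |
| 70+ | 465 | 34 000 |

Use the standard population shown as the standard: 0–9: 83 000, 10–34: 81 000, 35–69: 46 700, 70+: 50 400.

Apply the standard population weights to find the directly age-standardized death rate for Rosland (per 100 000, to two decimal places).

Age-specific rates per 100 000 for Rosland: 51.38, 138.10, 720.59, 1367.65.
Standard total = 261 100; weights = 0.3179, 0.3102, 0.1789, 0.1930.
Standardized rate: 0.3179×51.38 + 0.3102×138.10 + 0.1789×720.59 + 0.1930×1367.65 = 452.0545 per 100 000.

452.05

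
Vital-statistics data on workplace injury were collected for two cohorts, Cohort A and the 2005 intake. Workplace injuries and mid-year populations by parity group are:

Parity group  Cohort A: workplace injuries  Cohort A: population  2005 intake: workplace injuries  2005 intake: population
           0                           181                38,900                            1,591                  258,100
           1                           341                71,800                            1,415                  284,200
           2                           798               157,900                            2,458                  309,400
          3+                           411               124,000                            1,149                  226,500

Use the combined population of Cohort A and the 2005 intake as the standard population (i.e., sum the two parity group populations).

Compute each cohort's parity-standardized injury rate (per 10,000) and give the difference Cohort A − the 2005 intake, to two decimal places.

Parity-specific rates per 10,000 for Cohort A: 46.53, 47.49, 50.54, 33.15.
For the 2005 intake: 61.64, 49.79, 79.44, 50.73.
Combined standard total = 1,470,800; weights = 0.2019, 0.2420, 0.3177, 0.2383.
Cohort A: 0.2019×46.53 + 0.2420×47.49 + 0.3177×50.54 + 0.2383×33.15 = 44.8468 per 10,000.
The 2005 intake: 0.2019×61.64 + 0.2420×49.79 + 0.3177×79.44 + 0.2383×50.73 = 61.8285 per 10,000.
Difference = 44.8468 − 61.8285 = -16.9816.

-16.98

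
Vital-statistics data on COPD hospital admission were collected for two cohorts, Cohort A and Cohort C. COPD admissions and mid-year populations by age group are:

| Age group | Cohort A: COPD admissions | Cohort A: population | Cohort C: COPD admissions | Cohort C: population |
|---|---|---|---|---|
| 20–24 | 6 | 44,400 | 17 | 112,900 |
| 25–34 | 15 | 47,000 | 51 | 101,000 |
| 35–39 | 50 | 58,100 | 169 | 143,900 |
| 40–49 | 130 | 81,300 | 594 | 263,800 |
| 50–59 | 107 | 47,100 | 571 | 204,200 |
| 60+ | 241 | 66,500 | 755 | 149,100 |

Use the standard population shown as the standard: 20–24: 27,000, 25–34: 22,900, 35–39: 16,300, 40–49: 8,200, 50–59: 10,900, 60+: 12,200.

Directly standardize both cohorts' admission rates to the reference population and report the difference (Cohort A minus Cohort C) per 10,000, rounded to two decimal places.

-3.94

Age-specific rates per 10,000 for Cohort A: 1.35, 3.19, 8.61, 15.99, 22.72, 36.24.
For Cohort C: 1.51, 5.05, 11.74, 22.52, 27.96, 50.64.
Standard total = 97,500; weights = 0.2769, 0.2349, 0.1672, 0.0841, 0.1118, 0.1251.
Cohort A: 0.2769×1.35 + 0.2349×3.19 + 0.1672×8.61 + 0.0841×15.99 + 0.1118×22.72 + 0.1251×36.24 = 10.9818 per 10,000.
Cohort C: 0.2769×1.51 + 0.2349×5.05 + 0.1672×11.74 + 0.0841×22.52 + 0.1118×27.96 + 0.1251×50.64 = 14.9223 per 10,000.
Difference = 10.9818 − 14.9223 = -3.9406.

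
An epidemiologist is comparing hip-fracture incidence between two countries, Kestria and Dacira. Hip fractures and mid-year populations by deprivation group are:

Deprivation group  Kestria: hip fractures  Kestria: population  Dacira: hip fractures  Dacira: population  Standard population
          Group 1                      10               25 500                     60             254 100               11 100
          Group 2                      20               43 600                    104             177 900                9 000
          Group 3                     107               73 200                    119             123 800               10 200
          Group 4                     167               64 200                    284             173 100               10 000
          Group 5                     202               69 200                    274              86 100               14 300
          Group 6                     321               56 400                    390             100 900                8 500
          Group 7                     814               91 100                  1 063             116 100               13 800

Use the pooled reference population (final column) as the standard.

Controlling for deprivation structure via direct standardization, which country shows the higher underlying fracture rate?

Kestria

Deprivation-specific rates per 100 000 for Kestria: 39.22, 45.87, 146.17, 260.12, 291.91, 569.15, 893.52.
For Dacira: 23.61, 58.46, 96.12, 164.07, 318.23, 386.52, 915.59.
Standard total = 76 900; weights = 0.1443, 0.1170, 0.1326, 0.1300, 0.1860, 0.1105, 0.1795.
Kestria: 0.1443×39.22 + 0.1170×45.87 + 0.1326×146.17 + 0.1300×260.12 + 0.1860×291.91 + 0.1105×569.15 + 0.1795×893.52 = 341.7820 per 100 000.
Dacira: 0.1443×23.61 + 0.1170×58.46 + 0.1326×96.12 + 0.1300×164.07 + 0.1860×318.23 + 0.1105×386.52 + 0.1795×915.59 = 310.5421 per 100 000.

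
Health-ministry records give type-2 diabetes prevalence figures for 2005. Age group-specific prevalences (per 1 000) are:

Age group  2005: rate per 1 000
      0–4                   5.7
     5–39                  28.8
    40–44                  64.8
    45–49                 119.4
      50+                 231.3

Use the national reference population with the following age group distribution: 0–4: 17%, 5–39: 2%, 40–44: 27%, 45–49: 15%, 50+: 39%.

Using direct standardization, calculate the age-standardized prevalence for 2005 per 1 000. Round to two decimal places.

127.16

Standard weights: 0.17, 0.02, 0.27, 0.15, 0.39.
Standardized rate: 0.1700×5.7 + 0.0200×28.8 + 0.2700×64.8 + 0.1500×119.4 + 0.3900×231.3 = 127.1580 per 1 000.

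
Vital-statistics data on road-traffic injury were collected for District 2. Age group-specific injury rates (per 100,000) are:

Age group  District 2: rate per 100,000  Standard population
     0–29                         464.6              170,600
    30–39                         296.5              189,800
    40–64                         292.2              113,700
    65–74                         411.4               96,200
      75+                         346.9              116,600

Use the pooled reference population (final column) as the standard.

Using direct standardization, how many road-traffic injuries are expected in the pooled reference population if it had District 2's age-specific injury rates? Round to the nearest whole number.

2488

Expected road-traffic injuries = Σ (standard pop × age-specific rate ÷ 100,000)
= 170,600×464.6/100,000 + 189,800×296.5/100,000 + 113,700×292.2/100,000 + 96,200×411.4/100,000 + 116,600×346.9/100,000
= 792.61 + 562.76 + 332.23 + 395.77 + 404.49 = 2487.85.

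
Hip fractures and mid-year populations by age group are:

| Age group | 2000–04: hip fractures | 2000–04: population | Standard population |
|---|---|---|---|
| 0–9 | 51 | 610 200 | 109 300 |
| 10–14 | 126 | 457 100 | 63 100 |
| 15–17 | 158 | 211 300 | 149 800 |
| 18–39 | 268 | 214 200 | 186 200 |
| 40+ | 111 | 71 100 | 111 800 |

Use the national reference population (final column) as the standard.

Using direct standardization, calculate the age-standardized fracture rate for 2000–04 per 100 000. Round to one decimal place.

88.0

Age-specific rates per 100 000 for 2000–04: 8.36, 27.57, 74.78, 125.12, 156.12.
Standard total = 620 200; weights = 0.1762, 0.1017, 0.2415, 0.3002, 0.1803.
Standardized rate: 0.1762×8.36 + 0.1017×27.57 + 0.2415×74.78 + 0.3002×125.12 + 0.1803×156.12 = 88.0441 per 100 000.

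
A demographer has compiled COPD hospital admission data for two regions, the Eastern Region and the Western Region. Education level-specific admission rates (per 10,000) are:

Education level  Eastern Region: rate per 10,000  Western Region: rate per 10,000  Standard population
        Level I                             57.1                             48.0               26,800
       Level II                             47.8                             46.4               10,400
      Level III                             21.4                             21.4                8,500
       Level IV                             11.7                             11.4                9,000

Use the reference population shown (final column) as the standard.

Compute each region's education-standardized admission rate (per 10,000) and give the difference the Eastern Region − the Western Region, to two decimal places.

4.77

Standard total = 54,700; weights = 0.4899, 0.1901, 0.1554, 0.1645.
The Eastern Region: 0.4899×57.1 + 0.1901×47.8 + 0.1554×21.4 + 0.1645×11.7 = 42.3144 per 10,000.
The Western Region: 0.4899×48.0 + 0.1901×46.4 + 0.1554×21.4 + 0.1645×11.4 = 37.5404 per 10,000.
Difference = 42.3144 − 37.5404 = 4.7740.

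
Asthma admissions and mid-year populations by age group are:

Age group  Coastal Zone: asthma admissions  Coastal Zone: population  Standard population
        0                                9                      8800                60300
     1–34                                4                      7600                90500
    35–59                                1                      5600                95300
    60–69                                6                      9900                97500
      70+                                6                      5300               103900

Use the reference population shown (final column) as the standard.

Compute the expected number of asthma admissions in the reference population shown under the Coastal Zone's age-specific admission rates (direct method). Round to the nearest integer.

303

Age-specific rates per 10000 for the Coastal Zone: 10.23, 5.26, 1.79, 6.06, 11.32.
Expected asthma admissions = Σ (standard pop × age-specific rate ÷ 10000)
= 60300×10.23/10000 + 90500×5.26/10000 + 95300×1.79/10000 + 97500×6.06/10000 + 103900×11.32/10000
= 61.67 + 47.63 + 17.02 + 59.09 + 117.62 = 303.03.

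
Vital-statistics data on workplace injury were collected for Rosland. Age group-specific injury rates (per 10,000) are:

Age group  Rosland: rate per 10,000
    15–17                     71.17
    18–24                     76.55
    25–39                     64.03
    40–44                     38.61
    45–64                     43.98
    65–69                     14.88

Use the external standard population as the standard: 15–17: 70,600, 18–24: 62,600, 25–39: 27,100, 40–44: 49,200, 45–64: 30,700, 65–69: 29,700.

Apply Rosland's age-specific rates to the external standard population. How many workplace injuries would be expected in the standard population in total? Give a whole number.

1524

Expected workplace injuries = Σ (standard pop × age-specific rate ÷ 10,000)
= 70,600×71.17/10,000 + 62,600×76.55/10,000 + 27,100×64.03/10,000 + 49,200×38.61/10,000 + 30,700×43.98/10,000 + 29,700×14.88/10,000
= 502.46 + 479.20 + 173.52 + 189.96 + 135.02 + 44.19 = 1524.36.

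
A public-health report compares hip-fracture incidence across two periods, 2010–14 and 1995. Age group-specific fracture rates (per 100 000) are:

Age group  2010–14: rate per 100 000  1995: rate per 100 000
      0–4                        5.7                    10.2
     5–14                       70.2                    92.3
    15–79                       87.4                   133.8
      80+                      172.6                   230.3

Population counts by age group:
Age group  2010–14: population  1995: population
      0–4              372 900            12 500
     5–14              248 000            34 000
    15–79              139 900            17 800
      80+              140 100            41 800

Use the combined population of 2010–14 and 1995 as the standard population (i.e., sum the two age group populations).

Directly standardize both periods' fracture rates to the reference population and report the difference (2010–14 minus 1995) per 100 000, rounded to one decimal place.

Combined standard total = 1 007 000; weights = 0.3827, 0.2800, 0.1566, 0.1806.
2010–14: 0.3827×5.7 + 0.2800×70.2 + 0.1566×87.4 + 0.1806×172.6 = 66.7052 per 100 000.
1995: 0.3827×10.2 + 0.2800×92.3 + 0.1566×133.8 + 0.1806×230.3 = 92.3054 per 100 000.
Difference = 66.7052 − 92.3054 = -25.6002.

-25.6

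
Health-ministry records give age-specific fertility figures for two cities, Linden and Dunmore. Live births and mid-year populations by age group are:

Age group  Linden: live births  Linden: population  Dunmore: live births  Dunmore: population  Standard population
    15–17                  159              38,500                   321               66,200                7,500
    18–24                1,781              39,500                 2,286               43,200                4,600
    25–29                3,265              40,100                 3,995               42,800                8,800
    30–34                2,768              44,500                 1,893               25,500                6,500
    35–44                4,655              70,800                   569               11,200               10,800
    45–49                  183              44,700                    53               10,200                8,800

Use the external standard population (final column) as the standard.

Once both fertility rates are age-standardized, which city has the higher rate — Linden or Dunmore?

Age-specific rates per 1,000 for Linden: 4.130, 45.089, 81.421, 62.202, 65.749, 4.094.
For Dunmore: 4.849, 52.917, 93.341, 74.235, 50.804, 5.196.
Standard total = 47,000; weights = 0.1596, 0.0979, 0.1872, 0.1383, 0.2298, 0.1872.
Linden: 0.1596×4.130 + 0.0979×45.089 + 0.1872×81.421 + 0.1383×62.202 + 0.2298×65.749 + 0.1872×4.094 = 44.7940 per 1,000.
Dunmore: 0.1596×4.849 + 0.0979×52.917 + 0.1872×93.341 + 0.1383×74.235 + 0.2298×50.804 + 0.1872×5.196 = 46.3430 per 1,000.
The crude rates (46.07 vs 45.79) would put Linden higher, but that reflects its age composition; once standardized to a common age structure, Dunmore has the higher underlying rate.

Dunmore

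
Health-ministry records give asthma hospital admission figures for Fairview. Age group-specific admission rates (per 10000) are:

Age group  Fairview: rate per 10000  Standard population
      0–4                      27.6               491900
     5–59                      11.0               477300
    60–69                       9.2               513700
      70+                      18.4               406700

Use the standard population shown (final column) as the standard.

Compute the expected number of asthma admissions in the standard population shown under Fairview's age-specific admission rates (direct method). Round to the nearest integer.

3104

Expected asthma admissions = Σ (standard pop × age-specific rate ÷ 10000)
= 491900×27.6/10000 + 477300×11.0/10000 + 513700×9.2/10000 + 406700×18.4/10000
= 1357.64 + 525.03 + 472.60 + 748.33 = 3103.61.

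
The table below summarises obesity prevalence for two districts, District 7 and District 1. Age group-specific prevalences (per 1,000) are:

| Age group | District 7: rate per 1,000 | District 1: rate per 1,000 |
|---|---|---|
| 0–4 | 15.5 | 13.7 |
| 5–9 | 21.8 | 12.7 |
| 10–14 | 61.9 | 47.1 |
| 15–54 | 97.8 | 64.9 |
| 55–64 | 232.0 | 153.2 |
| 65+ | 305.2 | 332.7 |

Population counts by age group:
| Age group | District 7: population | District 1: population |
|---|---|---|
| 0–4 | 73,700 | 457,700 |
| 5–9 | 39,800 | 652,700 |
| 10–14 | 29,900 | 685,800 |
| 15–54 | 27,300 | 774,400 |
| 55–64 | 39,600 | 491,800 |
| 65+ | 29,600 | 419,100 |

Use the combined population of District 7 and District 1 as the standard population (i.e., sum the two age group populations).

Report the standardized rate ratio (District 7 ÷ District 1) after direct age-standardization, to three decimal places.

1.222

Combined standard total = 3,721,400; weights = 0.1428, 0.1861, 0.1923, 0.2154, 0.1428, 0.1206.
District 7: 0.1428×15.5 + 0.1861×21.8 + 0.1923×61.9 + 0.2154×97.8 + 0.1428×232.0 + 0.1206×305.2 = 109.1711 per 1,000.
District 1: 0.1428×13.7 + 0.1861×12.7 + 0.1923×47.1 + 0.2154×64.9 + 0.1428×153.2 + 0.1206×332.7 = 89.3502 per 1,000.
Ratio = 109.1711 ÷ 89.3502 = 1.22183.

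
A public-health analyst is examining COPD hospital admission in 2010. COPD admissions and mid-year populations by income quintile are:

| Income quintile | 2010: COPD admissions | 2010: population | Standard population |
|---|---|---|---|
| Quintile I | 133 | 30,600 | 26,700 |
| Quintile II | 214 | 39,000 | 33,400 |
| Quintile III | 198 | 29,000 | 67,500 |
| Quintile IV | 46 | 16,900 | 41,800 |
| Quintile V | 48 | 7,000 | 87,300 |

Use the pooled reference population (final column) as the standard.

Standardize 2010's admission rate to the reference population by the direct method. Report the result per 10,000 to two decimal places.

57.37

Income-specific rates per 10,000 for 2010: 43.46, 54.87, 68.28, 27.22, 68.57.
Standard total = 256,700; weights = 0.1040, 0.1301, 0.2630, 0.1628, 0.3401.
Standardized rate: 0.1040×43.46 + 0.1301×54.87 + 0.2630×68.28 + 0.1628×27.22 + 0.3401×68.57 = 57.3661 per 10,000.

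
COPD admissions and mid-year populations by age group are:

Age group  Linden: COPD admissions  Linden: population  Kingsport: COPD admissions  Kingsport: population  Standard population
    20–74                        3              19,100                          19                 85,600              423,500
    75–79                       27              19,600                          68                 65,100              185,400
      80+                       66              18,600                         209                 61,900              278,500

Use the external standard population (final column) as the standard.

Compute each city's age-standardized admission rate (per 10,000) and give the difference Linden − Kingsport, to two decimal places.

Age-specific rates per 10,000 for Linden: 1.57, 13.78, 35.48.
For Kingsport: 2.22, 10.45, 33.76.
Standard total = 887,400; weights = 0.4772, 0.2089, 0.3138.
Linden: 0.4772×1.57 + 0.2089×13.78 + 0.3138×35.48 = 14.7638 per 10,000.
Kingsport: 0.4772×2.22 + 0.2089×10.45 + 0.3138×33.76 = 13.8381 per 10,000.
Difference = 14.7638 − 13.8381 = 0.9257.

0.93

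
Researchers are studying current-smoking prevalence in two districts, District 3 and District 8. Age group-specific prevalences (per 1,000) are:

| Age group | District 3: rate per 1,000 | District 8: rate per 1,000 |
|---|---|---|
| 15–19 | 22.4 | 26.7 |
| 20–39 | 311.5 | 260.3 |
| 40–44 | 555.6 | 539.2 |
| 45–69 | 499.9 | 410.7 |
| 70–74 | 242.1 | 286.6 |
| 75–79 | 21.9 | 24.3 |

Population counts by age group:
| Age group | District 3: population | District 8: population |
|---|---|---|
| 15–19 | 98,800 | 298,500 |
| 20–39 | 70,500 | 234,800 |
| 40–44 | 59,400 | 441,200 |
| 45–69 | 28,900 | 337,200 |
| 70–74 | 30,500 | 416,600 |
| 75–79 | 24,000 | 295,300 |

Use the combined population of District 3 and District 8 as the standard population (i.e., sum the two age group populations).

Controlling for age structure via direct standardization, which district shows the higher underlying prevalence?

Combined standard total = 2,335,700; weights = 0.1701, 0.1307, 0.2143, 0.1567, 0.1914, 0.1367.
District 3: 0.1701×22.4 + 0.1307×311.5 + 0.2143×555.6 + 0.1567×499.9 + 0.1914×242.1 + 0.1367×21.9 = 291.2972 per 1,000.
District 8: 0.1701×26.7 + 0.1307×260.3 + 0.2143×539.2 + 0.1567×410.7 + 0.1914×286.6 + 0.1367×24.3 = 276.6863 per 1,000.
The crude rates (254.83 vs 282.69) would put District 8 higher, but that reflects its age composition; once standardized to a common age structure, District 3 has the higher underlying rate.

District 3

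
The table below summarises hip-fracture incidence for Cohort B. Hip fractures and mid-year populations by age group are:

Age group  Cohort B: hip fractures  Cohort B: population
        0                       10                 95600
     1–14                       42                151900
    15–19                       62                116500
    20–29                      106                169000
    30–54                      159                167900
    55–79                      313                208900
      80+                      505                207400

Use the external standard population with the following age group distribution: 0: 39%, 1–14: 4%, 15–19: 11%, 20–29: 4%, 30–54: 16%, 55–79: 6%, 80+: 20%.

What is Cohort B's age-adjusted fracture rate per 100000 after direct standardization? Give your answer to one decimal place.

86.4

Age-specific rates per 100000 for Cohort B: 10.46, 27.65, 53.22, 62.72, 94.70, 149.83, 243.49.
Standard weights: 0.39, 0.04, 0.11, 0.04, 0.16, 0.06, 0.20.
Standardized rate: 0.3900×10.46 + 0.0400×27.65 + 0.1100×53.22 + 0.0400×62.72 + 0.1600×94.70 + 0.0600×149.83 + 0.2000×243.49 = 86.3884 per 100000.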